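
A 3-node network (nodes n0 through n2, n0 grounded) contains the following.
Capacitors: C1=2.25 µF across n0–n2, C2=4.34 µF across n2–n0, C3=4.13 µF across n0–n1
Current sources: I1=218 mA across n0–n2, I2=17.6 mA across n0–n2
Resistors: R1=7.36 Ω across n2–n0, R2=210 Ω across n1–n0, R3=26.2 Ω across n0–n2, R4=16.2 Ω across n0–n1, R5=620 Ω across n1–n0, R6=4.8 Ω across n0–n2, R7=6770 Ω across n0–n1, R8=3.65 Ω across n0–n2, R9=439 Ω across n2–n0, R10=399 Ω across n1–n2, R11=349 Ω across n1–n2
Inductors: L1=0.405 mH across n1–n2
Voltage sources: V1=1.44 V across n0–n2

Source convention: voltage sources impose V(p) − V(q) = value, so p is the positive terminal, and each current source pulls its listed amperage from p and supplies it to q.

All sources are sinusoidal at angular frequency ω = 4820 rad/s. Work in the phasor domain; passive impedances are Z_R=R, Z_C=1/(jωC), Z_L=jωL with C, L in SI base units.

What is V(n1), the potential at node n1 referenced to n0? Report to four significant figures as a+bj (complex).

-1.468+0.2038j V

Apply KCL at each of the 2 non-ground nodes and solve the resulting linear system.
Node n1: branches {R2, R4, R5, R7, R10, L1, C3, R11} → V_1 = -1.468+0.2038j
Node n2: branches {C1, I1, R1, I2, R3, C2, R6, R8, R9, R10, L1, R11, V1} → V_2 = -1.440+0.000j
Source currents: i(V1)=-1.288-0.06105j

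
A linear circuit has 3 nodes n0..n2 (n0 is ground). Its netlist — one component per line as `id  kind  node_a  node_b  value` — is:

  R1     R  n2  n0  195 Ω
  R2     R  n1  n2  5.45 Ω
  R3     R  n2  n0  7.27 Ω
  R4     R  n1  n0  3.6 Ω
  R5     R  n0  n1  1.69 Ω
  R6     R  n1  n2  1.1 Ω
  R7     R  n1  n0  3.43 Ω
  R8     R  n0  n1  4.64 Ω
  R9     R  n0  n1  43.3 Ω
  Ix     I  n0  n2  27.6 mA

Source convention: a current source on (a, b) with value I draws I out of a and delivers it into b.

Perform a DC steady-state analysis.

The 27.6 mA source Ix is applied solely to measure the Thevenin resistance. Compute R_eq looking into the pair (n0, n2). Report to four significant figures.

MNA unknowns: 2 node voltages V₁..V_2
R1: Y=0.005128 on G[2,0]
R2: Y=0.1835 on G[1,2]
R3: Y=0.1376 on G[2,0]
R4: Y=0.2778 on G[1,0]
R5: Y=0.5917 on G[0,1]
R6: Y=0.9091 on G[1,2]
R7: Y=0.2915 on G[1,0]
R8: Y=0.2155 on G[0,1]
R9: Y=0.02309 on G[0,1]
Ix: z[0]−=0.0276, z[2]+=0.0276
solve → V1=0.01600, V2=0.03649

R_eq = 1.322 Ω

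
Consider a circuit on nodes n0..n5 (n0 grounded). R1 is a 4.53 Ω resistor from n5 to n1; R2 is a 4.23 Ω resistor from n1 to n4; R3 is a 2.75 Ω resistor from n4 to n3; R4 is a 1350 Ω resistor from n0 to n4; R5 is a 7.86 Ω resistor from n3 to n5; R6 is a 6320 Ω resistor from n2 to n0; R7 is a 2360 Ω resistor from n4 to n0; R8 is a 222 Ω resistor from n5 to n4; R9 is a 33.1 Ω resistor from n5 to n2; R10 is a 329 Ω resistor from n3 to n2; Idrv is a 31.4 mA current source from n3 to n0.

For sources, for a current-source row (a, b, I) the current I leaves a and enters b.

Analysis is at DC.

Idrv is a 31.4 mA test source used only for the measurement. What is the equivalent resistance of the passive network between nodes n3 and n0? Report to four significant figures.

Apply KCL at each of the 5 non-ground nodes and solve the resulting linear system.
Node n1: branches {R1, R2} → V_1 = -23.76
Node n2: branches {R6, R9, R10} → V_2 = -23.66
Node n3: branches {R3, R5, R10, Idrv} → V_3 = -23.82
Node n4: branches {R2, R3, R4, R7, R8} → V_4 = -23.75
Node n5: branches {R1, R5, R8, R9} → V_5 = -23.77

R_eq = 758.5 Ω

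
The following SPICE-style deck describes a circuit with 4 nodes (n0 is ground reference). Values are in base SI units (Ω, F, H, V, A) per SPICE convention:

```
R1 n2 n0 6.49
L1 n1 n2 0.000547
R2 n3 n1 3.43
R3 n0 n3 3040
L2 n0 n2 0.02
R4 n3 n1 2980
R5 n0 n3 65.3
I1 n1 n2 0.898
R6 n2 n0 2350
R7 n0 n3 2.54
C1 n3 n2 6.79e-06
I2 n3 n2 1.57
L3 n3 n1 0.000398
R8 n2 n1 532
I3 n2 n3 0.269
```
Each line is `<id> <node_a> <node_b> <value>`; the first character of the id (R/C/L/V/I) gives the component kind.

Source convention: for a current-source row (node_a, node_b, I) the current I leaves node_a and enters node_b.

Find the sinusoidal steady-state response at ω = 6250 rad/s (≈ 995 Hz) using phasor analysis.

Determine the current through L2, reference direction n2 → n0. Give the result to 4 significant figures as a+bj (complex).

MNA unknowns: 3 node voltages V₁..V_3
R1: Y=0.1541+0.000j on G[2,0]
L1: Y=0.000-0.2925j on G[1,2]
R2: Y=0.2915+0.000j on G[3,1]
R3: Y=0.0003289+0.000j on G[0,3]
L2: Y=0.000-0.008000j on G[0,2]
R4: Y=0.0003356+0.000j on G[3,1]
R5: Y=0.01531+0.000j on G[0,3]
I1: z[1]−=0.898, z[2]+=0.898
R6: Y=0.0004255+0.000j on G[2,0]
R7: Y=0.3937+0.000j on G[0,3]
C1: Y=0.000+0.04244j on G[3,2]
I2: z[3]−=1.57, z[2]+=1.57
L3: Y=0.000-0.4020j on G[3,1]
R8: Y=0.001880+0.000j on G[2,1]
I3: z[2]−=0.269, z[3]+=0.269
solve → V1=0.9176-1.368j, V2=4.185+4.720j, V3=-1.672-1.700j

0.03776-0.03348j A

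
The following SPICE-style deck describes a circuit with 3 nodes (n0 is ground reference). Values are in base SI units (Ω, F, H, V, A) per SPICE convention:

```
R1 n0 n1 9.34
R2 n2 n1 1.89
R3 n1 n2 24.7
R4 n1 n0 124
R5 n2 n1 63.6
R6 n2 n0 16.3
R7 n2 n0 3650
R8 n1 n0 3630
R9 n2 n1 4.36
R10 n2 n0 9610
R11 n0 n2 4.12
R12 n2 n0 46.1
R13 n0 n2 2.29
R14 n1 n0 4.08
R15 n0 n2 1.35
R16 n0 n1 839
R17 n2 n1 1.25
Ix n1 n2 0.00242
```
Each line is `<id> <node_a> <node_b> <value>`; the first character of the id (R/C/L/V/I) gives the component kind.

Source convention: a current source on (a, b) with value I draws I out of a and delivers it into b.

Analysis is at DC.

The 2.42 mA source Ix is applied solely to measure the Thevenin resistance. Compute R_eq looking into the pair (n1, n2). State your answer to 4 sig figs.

R_eq = 0.5246 Ω

MNA unknowns: 2 node voltages V₁..V_2
R1: Y=0.1071 on G[0,1]
R2: Y=0.5291 on G[2,1]
R3: Y=0.04049 on G[1,2]
R4: Y=0.008065 on G[1,0]
R5: Y=0.01572 on G[2,1]
R6: Y=0.06135 on G[2,0]
R7: Y=0.0002740 on G[2,0]
R8: Y=0.0002755 on G[1,0]
R9: Y=0.2294 on G[2,1]
R10: Y=0.0001041 on G[2,0]
R11: Y=0.2427 on G[0,2]
R12: Y=0.02169 on G[2,0]
R13: Y=0.4367 on G[0,2]
R14: Y=0.2451 on G[1,0]
R15: Y=0.7407 on G[0,2]
R16: Y=0.001192 on G[0,1]
R17: Y=0.8000 on G[2,1]
Ix: z[1]−=0.00242, z[2]+=0.00242
solve → V1=-0.001023, V2=0.0002462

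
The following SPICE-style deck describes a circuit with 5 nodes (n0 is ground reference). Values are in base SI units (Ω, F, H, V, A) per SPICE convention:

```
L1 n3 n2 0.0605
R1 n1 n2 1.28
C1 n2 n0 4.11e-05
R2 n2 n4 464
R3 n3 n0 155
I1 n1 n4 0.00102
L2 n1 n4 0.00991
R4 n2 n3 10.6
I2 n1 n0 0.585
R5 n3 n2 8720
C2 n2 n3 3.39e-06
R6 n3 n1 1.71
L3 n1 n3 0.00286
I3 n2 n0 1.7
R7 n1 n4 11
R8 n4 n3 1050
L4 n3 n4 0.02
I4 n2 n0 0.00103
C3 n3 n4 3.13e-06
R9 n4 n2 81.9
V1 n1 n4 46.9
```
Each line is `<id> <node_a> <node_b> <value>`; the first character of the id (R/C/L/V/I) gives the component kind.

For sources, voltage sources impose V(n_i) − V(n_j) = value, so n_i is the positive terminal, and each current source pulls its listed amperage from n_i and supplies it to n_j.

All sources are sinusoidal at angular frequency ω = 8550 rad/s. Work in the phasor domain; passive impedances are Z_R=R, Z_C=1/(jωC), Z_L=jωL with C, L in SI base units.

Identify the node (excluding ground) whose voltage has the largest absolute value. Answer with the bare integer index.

4

MNA unknowns: 4 node voltages V₁..V_4 plus 1 source current (V1)
L1: Y=0.000-0.001933j on G[3,2]
R1: Y=0.7812+0.000j on G[1,2]
C1: Y=0.000+0.3514j on G[2,0]
R2: Y=0.002155+0.000j on G[2,4]
R3: Y=0.006452+0.000j on G[3,0]
I1: z[1]−=0.00102, z[4]+=0.00102
L2: Y=0.000-0.01180j on G[1,4]
R4: Y=0.09434+0.000j on G[2,3]
I2: z[1]−=0.585, z[0]+=0.585
R5: Y=0.0001147+0.000j on G[3,2]
C2: Y=0.000+0.02898j on G[2,3]
R6: Y=0.5848+0.000j on G[3,1]
L3: Y=0.000-0.04089j on G[1,3]
I3: z[2]−=1.7, z[0]+=1.7
R7: Y=0.09091+0.000j on G[1,4]
R8: Y=0.0009524+0.000j on G[4,3]
L4: Y=0.000-0.005848j on G[3,4]
I4: z[2]−=0.00103, z[0]+=0.00103
C3: Y=0.000+0.02676j on G[3,4]
R9: Y=0.01221+0.000j on G[4,2]
V1: row V1−V4=46.9, i_V1 at 1,4
solve → V1=-0.02659+6.627j, V2=-0.09395+6.503j, V3=-0.1113+5.117j, V4=-46.93+6.627j
aux → i_V1=-5.014-0.4223j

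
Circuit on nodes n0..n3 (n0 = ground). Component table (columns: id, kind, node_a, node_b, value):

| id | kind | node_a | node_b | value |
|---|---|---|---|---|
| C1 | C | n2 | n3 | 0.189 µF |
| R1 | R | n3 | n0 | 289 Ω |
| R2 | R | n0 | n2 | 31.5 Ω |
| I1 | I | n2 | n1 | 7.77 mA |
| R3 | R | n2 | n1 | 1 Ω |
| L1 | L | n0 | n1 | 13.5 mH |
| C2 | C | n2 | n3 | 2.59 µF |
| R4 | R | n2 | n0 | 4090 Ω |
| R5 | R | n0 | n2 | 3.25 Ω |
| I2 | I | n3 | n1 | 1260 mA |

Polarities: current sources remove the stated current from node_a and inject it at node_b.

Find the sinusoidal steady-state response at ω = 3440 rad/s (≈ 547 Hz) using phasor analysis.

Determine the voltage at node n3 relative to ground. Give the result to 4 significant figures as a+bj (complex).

Apply KCL at each of the 3 non-ground nodes and solve the resulting linear system.
Node n1: branches {I1, R3, L1, I2} → V_1 = 1.777-1.028j
Node n2: branches {C1, R2, I1, R3, C2, R4, R5} → V_2 = 0.4870-1.066j
Node n3: branches {C1, R1, C2, I2} → V_3 = -41.41+115.7j

-41.41+115.7j V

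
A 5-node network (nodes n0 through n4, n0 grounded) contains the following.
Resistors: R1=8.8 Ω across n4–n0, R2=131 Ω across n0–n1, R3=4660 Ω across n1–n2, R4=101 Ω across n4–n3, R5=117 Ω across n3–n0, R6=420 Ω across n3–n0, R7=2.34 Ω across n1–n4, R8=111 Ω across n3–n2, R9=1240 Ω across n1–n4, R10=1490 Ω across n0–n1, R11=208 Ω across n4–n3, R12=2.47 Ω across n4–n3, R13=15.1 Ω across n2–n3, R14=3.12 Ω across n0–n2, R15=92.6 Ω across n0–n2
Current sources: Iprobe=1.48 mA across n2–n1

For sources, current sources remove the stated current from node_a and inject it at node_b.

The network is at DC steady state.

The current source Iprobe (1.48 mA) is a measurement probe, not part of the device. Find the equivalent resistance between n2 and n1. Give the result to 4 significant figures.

Element admittances at DC:
  Y(R1) = 0.1136 S between n4,n0
  Y(R2) = 0.007634 S between n0,n1
  Y(R3) = 0.0002146 S between n1,n2
  Y(R4) = 0.009901 S between n4,n3
  Y(R5) = 0.008547 S between n3,n0
  Y(R6) = 0.002381 S between n3,n0
  Y(R7) = 0.4274 S between n1,n4
  Y(R8) = 0.009009 S between n3,n2
  Y(R9) = 0.0008065 S between n1,n4
  Y(R10) = 0.0006711 S between n0,n1
  Y(R11) = 0.004808 S between n4,n3
  Y(R12) = 0.4049 S between n4,n3
  Y(R13) = 0.06623 S between n2,n3
  Y(R14) = 0.3205 S between n0,n2
  Y(R15) = 0.01080 S between n0,n2
  Iprobe: injects 0.00148 A into n1 (from n2)
Assemble and solve the 4×4 MNA system:
  V(n1)=0.009888  V(n2)=-0.002690  V(n3)=0.005100  V(n4)=0.006630

R_eq = 8.499 Ω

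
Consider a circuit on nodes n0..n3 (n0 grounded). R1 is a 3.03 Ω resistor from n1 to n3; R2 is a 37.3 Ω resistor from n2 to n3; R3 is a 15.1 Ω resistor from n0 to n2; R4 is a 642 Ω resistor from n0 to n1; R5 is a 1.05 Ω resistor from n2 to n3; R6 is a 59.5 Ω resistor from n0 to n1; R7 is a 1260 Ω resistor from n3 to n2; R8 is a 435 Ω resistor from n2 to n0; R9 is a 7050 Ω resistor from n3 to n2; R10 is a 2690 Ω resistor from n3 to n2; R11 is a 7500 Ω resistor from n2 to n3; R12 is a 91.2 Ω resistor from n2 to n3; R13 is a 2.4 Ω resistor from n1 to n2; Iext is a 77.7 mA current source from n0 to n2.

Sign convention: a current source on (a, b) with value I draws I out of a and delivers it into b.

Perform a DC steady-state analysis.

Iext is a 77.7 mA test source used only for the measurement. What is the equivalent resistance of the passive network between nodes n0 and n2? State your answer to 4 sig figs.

R_eq = 11.57 Ω

Element admittances at DC:
  Y(R1) = 0.3300 S between n1,n3
  Y(R2) = 0.02681 S between n2,n3
  Y(R3) = 0.06623 S between n0,n2
  Y(R4) = 0.001558 S between n0,n1
  Y(R5) = 0.9524 S between n2,n3
  Y(R6) = 0.01681 S between n0,n1
  Y(R7) = 0.0007937 S between n3,n2
  Y(R8) = 0.002299 S between n2,n0
  Y(R9) = 0.0001418 S between n3,n2
  Y(R10) = 0.0003717 S between n3,n2
  Y(R11) = 0.0001333 S between n2,n3
  Y(R12) = 0.01096 S between n2,n3
  Y(R13) = 0.4167 S between n1,n2
  Iext: injects 0.0777 A into n2 (from n0)
Assemble and solve the 3×3 MNA system:
  V(n1)=0.8752  V(n2)=0.8994  V(n3)=0.8933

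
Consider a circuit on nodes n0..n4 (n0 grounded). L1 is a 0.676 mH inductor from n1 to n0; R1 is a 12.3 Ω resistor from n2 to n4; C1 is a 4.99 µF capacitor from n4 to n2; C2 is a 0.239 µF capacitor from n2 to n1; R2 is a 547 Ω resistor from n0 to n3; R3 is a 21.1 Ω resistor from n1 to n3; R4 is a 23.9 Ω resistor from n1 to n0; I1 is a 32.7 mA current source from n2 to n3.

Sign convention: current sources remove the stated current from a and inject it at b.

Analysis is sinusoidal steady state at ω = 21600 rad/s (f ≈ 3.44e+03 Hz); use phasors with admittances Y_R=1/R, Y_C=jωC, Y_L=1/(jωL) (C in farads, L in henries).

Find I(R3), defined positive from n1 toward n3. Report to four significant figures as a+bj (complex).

-0.03150-2.221e-05j A

Apply KCL at each of the 4 non-ground nodes and solve the resulting linear system.
Node n1: branches {L1, C2, R3, R4} → V_1 = -0.008034-0.01262j
Node n2: branches {R1, C1, C2, I1} → V_2 = -0.008034+6.322j
Node n3: branches {R2, R3, I1} → V_3 = 0.6566-0.01215j
Node n4: branches {R1, C1} → V_4 = -0.008034+6.322j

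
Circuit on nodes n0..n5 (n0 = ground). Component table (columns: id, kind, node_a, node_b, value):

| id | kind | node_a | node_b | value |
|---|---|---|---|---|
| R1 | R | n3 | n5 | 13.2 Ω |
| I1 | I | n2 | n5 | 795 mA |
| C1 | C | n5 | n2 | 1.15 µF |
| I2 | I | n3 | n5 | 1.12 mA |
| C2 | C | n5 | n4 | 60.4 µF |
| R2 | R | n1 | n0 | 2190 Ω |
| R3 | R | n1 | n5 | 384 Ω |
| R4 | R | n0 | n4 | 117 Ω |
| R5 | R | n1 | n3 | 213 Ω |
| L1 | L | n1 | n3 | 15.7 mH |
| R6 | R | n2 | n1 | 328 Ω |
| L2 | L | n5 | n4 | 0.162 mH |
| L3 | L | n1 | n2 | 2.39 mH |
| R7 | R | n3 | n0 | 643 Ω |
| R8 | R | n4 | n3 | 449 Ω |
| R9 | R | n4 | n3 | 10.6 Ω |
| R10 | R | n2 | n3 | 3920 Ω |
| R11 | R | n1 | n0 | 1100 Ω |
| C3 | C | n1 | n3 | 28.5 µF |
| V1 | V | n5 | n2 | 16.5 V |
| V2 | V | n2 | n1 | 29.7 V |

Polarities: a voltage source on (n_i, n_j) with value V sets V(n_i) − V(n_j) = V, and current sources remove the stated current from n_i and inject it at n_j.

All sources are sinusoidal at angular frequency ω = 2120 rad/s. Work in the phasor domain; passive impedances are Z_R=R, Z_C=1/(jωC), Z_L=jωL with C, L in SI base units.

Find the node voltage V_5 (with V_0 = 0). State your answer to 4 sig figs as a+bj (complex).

Element admittances at ω=2120 rad/s:
  Y(R1) = 0.07576+0.000j S between n3,n5
  I1: injects 0.795 A into n5 (from n2)
  Y(C1) = 0.000+0.002438j S between n5,n2
  I2: injects 0.00112 A into n5 (from n3)
  Y(C2) = 0.000+0.1280j S between n5,n4
  Y(R2) = 0.0004566+0.000j S between n1,n0
  Y(R3) = 0.002604+0.000j S between n1,n5
  Y(R4) = 0.008547+0.000j S between n0,n4
  Y(R5) = 0.004695+0.000j S between n1,n3
  Y(L1) = 0.000-0.03004j S between n1,n3
  Y(R6) = 0.003049+0.000j S between n2,n1
  Y(L2) = 0.000-2.912j S between n5,n4
  Y(L3) = 0.000-0.1974j S between n1,n2
  Y(R7) = 0.001555+0.000j S between n3,n0
  Y(R8) = 0.002227+0.000j S between n4,n3
  Y(R9) = 0.09434+0.000j S between n4,n3
  Y(R10) = 0.0002551+0.000j S between n2,n3
  Y(R11) = 0.0009091+0.000j S between n1,n0
  Y(C3) = 0.000+0.06042j S between n1,n3
  V1: constraint V(n5)−V(n2) = 16.5
  V2: constraint V(n2)−V(n1) = 29.7
Assemble and solve the 7×7 MNA system:
  V(n1)=-40.56+1.101j  V(n2)=-10.86+1.101j  V(n3)=3.211-6.404j  V(n4)=5.897+0.9894j  V(n5)=5.638+1.101j
  i(V1)=0.1822-1.331j  i(V2)=-0.6997+4.569j

5.638+1.101j V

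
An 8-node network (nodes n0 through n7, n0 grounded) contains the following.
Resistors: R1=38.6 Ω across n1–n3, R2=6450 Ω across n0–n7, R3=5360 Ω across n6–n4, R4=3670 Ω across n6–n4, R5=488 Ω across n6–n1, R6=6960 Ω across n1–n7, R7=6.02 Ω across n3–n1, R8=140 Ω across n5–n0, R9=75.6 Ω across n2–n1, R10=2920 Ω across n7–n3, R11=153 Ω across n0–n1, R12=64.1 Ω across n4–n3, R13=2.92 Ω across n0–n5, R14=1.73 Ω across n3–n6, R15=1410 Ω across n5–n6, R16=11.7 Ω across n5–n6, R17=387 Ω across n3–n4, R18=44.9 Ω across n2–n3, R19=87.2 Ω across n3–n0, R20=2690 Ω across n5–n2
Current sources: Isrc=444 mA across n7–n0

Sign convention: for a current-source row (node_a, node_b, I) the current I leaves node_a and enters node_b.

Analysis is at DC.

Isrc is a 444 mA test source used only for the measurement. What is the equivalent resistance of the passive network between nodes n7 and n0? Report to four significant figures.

Element admittances at DC:
  Y(R1) = 0.02591 S between n1,n3
  Y(R2) = 0.0001550 S between n0,n7
  Y(R3) = 0.0001866 S between n6,n4
  Y(R4) = 0.0002725 S between n6,n4
  Y(R5) = 0.002049 S between n6,n1
  Y(R6) = 0.0001437 S between n1,n7
  Y(R7) = 0.1661 S between n3,n1
  Y(R8) = 0.007143 S between n5,n0
  Y(R9) = 0.01323 S between n2,n1
  Y(R10) = 0.0003425 S between n7,n3
  Y(R11) = 0.006536 S between n0,n1
  Y(R12) = 0.01560 S between n4,n3
  Y(R13) = 0.3425 S between n0,n5
  Y(R14) = 0.5780 S between n3,n6
  Y(R15) = 0.0007092 S between n5,n6
  Y(R16) = 0.08547 S between n5,n6
  Y(R17) = 0.002584 S between n3,n4
  Y(R18) = 0.02227 S between n2,n3
  Y(R19) = 0.01147 S between n3,n0
  Y(R20) = 0.0003717 S between n5,n2
  Isrc: injects 0.444 A into n0 (from n7)
Assemble and solve the 7×7 MNA system:
  V(n1)=-4.509  V(n2)=-4.260  V(n3)=-4.171  V(n4)=-4.160  V(n5)=-0.7404  V(n6)=-3.729  V(n7)=-695.7

R_eq = 1567. Ω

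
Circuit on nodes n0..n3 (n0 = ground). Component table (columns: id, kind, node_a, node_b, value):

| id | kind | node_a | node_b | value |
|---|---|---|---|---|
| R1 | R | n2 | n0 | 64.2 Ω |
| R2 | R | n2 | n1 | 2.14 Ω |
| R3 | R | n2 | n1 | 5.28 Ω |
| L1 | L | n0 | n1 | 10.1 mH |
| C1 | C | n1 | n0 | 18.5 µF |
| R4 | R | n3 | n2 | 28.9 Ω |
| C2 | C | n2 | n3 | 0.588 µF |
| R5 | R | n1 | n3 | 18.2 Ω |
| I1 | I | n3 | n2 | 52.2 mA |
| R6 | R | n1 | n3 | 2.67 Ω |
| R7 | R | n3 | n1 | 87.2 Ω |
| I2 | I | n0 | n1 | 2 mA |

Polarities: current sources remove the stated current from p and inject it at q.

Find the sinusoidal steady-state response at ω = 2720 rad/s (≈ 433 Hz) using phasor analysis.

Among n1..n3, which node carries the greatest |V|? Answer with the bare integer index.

MNA unknowns: 3 node voltages V₁..V_3
R1: Y=0.01558+0.000j on G[2,0]
R2: Y=0.4673+0.000j on G[2,1]
R3: Y=0.1894+0.000j on G[2,1]
L1: Y=0.000-0.03640j on G[0,1]
C1: Y=0.000+0.05032j on G[1,0]
R4: Y=0.03460+0.000j on G[3,2]
C2: Y=0.000+0.001599j on G[2,3]
R5: Y=0.05495+0.000j on G[1,3]
I1: z[3]−=0.0522, z[2]+=0.0522
R6: Y=0.3745+0.000j on G[1,3]
R7: Y=0.01147+0.000j on G[3,1]
I2: z[0]−=0.002, z[1]+=0.002
solve → V1=0.03344-0.03019j, V2=0.1014-0.02989j, V3=-0.07138-0.02959j

2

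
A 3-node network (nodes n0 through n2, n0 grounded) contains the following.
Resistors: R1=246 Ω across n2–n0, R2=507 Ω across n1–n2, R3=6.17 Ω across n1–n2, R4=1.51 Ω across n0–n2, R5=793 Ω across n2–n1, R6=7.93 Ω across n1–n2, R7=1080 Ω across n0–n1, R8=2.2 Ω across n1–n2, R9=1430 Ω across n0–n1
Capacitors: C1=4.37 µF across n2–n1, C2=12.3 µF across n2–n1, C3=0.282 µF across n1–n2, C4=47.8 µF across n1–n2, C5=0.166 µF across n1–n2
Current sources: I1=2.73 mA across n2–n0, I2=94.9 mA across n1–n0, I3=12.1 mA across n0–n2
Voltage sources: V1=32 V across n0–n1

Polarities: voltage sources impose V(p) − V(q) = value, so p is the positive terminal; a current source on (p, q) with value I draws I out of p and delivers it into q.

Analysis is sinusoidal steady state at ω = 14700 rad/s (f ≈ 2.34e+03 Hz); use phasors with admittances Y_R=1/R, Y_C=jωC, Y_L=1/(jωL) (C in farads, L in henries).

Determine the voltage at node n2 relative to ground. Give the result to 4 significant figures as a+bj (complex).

-21.63-7.007j V

Apply KCL at each of the 2 non-ground nodes and solve the resulting linear system.
Node n1: branches {C1, R2, R3, R5, C2, C3, R6, R7, I2, R8, R9, C4, C5, V1} → V_1 = -32.00+0.000j
Node n2: branches {R1, C1, R2, R3, R4, R5, C2, C3, I1, R6, R8, I3, C4, C5} → V_2 = -21.63-7.007j
Source currents: i(V1)=-14.38-4.669j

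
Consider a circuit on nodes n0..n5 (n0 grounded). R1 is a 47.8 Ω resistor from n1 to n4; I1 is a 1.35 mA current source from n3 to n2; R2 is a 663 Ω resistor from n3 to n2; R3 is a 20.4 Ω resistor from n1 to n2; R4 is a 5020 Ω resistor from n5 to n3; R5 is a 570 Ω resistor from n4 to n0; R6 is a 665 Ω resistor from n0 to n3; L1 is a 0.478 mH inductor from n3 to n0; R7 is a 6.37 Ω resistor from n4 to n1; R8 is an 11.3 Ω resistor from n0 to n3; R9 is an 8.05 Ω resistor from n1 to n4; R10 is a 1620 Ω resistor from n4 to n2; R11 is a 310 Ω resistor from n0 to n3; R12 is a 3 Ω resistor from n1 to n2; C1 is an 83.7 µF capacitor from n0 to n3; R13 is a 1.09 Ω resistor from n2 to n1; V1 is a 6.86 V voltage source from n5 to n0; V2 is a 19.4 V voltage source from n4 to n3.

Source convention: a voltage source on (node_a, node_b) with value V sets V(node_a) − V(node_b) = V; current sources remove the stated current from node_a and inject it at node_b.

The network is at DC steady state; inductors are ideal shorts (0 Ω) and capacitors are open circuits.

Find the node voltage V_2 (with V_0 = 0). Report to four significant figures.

Apply KCL at each of the 5 non-ground nodes and solve the resulting linear system.
Node n1: branches {R1, R3, R7, R9, R12, R13} → V_1 = 19.31
Node n2: branches {I1, R2, R3, R10, R12, R13} → V_2 = 19.29
Node n3: branches {I1, R2, R4, R6, L1, R8, R11, C1, V2} → V_3 = 0.000
Node n4: branches {R1, R5, R7, R9, R10, V2} → V_4 = 19.40
Node n5: branches {R4, V1} → V_5 = 6.860
Source currents: i(L1)=-0.03267, i(V1)=-0.001367, i(V2)=-0.06178

19.29 V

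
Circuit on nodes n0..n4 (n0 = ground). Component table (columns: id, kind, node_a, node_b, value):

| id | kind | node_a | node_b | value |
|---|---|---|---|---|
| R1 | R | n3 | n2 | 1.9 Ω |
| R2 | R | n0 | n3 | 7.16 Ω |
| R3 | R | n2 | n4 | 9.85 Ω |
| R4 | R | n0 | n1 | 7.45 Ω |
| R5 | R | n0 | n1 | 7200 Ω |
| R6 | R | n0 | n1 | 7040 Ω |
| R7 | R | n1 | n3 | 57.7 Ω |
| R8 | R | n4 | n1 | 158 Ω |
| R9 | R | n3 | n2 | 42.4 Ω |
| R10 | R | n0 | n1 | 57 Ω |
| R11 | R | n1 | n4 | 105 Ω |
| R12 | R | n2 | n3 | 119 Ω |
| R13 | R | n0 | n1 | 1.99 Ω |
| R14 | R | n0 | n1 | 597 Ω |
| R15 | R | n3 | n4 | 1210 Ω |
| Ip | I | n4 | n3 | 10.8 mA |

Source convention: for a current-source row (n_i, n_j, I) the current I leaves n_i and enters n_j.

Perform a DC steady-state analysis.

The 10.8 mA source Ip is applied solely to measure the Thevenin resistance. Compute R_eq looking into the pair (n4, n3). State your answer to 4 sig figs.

R_eq = 9.912 Ω

Element admittances at DC:
  Y(R1) = 0.5263 S between n3,n2
  Y(R2) = 0.1397 S between n0,n3
  Y(R3) = 0.1015 S between n2,n4
  Y(R4) = 0.1342 S between n0,n1
  Y(R5) = 0.0001389 S between n0,n1
  Y(R6) = 0.0001420 S between n0,n1
  Y(R7) = 0.01733 S between n1,n3
  Y(R8) = 0.006329 S between n4,n1
  Y(R9) = 0.02358 S between n3,n2
  Y(R10) = 0.01754 S between n0,n1
  Y(R11) = 0.009524 S between n1,n4
  Y(R12) = 0.008403 S between n2,n3
  Y(R13) = 0.5025 S between n0,n1
  Y(R14) = 0.001675 S between n0,n1
  Y(R15) = 0.0008264 S between n3,n4
  Ip: injects 0.0108 A into n3 (from n4)
Assemble and solve the 4×4 MNA system:
  V(n1)=-0.002008  V(n2)=-0.007038  V(n3)=0.009433  V(n4)=-0.09762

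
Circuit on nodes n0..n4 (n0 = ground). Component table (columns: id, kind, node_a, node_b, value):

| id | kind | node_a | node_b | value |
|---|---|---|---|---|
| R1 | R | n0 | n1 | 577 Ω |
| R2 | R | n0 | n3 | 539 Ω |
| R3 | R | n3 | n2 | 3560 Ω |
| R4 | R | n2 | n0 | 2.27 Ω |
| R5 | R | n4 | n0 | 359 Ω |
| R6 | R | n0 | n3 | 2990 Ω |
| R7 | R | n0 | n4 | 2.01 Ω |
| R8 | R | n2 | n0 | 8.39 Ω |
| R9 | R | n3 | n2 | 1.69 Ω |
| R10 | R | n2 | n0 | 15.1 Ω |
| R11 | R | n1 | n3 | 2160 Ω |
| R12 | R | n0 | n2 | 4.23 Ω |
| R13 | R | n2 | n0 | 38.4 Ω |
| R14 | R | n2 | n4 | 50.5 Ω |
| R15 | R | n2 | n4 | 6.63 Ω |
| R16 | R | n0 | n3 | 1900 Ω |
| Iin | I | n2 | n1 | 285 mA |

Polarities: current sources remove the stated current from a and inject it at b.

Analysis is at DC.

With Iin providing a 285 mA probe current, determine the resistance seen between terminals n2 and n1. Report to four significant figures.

Apply KCL at each of the 4 non-ground nodes and solve the resulting linear system.
Node n1: branches {R1, R11, Iin} → V_1 = 129.8
Node n2: branches {R3, R4, R8, R9, R10, R12, R13, R14, R15, Iin} → V_2 = -0.2211
Node n3: branches {R2, R3, R6, R9, R11, R16} → V_3 = -0.1190
Node n4: branches {R5, R7, R14, R15} → V_4 = -0.05623

R_eq = 456.0 Ω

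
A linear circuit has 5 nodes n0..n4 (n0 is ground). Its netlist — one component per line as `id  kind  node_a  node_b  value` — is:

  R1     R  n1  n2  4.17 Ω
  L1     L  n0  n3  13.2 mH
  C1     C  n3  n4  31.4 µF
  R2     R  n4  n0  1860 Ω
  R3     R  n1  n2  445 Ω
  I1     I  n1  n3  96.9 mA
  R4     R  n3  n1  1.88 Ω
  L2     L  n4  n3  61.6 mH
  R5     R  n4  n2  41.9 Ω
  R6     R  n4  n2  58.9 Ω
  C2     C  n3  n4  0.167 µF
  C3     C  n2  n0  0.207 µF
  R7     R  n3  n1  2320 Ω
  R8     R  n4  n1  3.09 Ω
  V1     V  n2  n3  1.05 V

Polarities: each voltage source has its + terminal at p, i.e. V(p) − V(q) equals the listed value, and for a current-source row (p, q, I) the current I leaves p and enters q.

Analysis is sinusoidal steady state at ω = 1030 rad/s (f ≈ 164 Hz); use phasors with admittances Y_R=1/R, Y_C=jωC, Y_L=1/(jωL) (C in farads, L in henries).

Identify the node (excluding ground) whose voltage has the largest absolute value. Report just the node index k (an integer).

2

Apply KCL at each of the 4 non-ground nodes and solve the resulting linear system.
Node n1: branches {R1, R3, I1, R4, R7, R8} → V_1 = 0.2433-0.008474j
Node n2: branches {R1, R3, R5, R6, C3, V1} → V_2 = 1.053-0.002438j
Node n3: branches {L1, C1, I1, R4, L2, C2, R7, V1} → V_3 = 0.002885-0.002438j
Node n4: branches {C1, R2, L2, R5, R6, C2, R8} → V_4 = 0.3326-0.02292j
Source currents: i(V1)=-0.2254-0.002522j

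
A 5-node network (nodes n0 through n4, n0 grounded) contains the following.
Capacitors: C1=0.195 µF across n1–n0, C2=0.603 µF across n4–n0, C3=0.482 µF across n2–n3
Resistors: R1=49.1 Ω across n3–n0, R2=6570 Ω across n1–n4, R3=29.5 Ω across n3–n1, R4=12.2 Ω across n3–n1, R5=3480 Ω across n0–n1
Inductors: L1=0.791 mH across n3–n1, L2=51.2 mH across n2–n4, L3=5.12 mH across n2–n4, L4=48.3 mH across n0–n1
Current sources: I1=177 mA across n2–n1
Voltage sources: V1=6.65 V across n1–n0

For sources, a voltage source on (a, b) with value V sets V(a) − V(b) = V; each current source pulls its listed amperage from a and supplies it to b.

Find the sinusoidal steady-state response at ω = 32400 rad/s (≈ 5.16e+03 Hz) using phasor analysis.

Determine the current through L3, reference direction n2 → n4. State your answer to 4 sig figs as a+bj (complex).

MNA unknowns: 4 node voltages V₁..V_4 plus 1 source current (V1)
C1: Y=0.000+0.006318j on G[1,0]
R1: Y=0.02037+0.000j on G[3,0]
L1: Y=0.000-0.03902j on G[3,1]
R2: Y=0.0001522+0.000j on G[1,4]
I1: z[2]−=0.177, z[1]+=0.177
C2: Y=0.000+0.01954j on G[4,0]
L2: Y=0.000-0.0006028j on G[2,4]
L3: Y=0.000-0.006028j on G[2,4]
R3: Y=0.03390+0.000j on G[3,1]
R4: Y=0.08197+0.000j on G[3,1]
R5: Y=0.0002874+0.000j on G[0,1]
C3: Y=0.000+0.01562j on G[2,3]
L4: Y=0.000-0.0006390j on G[0,1]
V1: row V1−V0=6.65, i_V1 at 1,0
solve → V1=6.650+0.000j, V2=6.438+29.74j, V3=2.377-0.7584j, V4=-3.126-15.40j
aux → i_V1=-0.3511+0.03875j

0.2721-0.05765j A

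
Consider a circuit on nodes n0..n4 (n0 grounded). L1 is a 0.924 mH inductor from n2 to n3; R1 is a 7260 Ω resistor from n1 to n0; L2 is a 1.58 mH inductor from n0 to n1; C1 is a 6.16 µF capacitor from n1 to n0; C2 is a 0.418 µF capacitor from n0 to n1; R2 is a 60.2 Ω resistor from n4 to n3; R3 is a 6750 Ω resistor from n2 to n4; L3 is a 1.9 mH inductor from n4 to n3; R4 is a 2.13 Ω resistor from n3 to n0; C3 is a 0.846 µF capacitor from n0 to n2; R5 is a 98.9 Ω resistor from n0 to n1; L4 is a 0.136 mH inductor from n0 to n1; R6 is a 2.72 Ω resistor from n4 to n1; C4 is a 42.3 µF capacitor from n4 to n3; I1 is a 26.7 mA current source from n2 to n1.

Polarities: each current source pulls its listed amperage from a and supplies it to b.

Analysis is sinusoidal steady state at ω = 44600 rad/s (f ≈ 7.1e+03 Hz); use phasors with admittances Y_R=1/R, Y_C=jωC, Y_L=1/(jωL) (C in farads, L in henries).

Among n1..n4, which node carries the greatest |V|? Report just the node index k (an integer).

2

Element admittances at ω=44600 rad/s:
  Y(L1) = 0.000-0.02427j S between n2,n3
  Y(R1) = 0.0001377+0.000j S between n1,n0
  Y(L2) = 0.000-0.01419j S between n0,n1
  Y(C1) = 0.000+0.2747j S between n1,n0
  Y(C2) = 0.000+0.01864j S between n0,n1
  Y(R2) = 0.01661+0.000j S between n4,n3
  Y(R3) = 0.0001481+0.000j S between n2,n4
  Y(L3) = 0.000-0.01180j S between n4,n3
  Y(R4) = 0.4695+0.000j S between n3,n0
  Y(C3) = 0.000+0.03773j S between n0,n2
  Y(R5) = 0.01011+0.000j S between n0,n1
  Y(L4) = 0.000-0.1649j S between n0,n1
  Y(R6) = 0.3676+0.000j S between n4,n1
  Y(C4) = 0.000+1.887j S between n4,n3
  I1: injects 0.0267 A into n1 (from n2)
Assemble and solve the 4×4 MNA system:
  V(n1)=0.1724-0.07837j  V(n2)=-0.2726+2.011j  V(n3)=0.1388-0.01837j  V(n4)=0.1290-0.02694j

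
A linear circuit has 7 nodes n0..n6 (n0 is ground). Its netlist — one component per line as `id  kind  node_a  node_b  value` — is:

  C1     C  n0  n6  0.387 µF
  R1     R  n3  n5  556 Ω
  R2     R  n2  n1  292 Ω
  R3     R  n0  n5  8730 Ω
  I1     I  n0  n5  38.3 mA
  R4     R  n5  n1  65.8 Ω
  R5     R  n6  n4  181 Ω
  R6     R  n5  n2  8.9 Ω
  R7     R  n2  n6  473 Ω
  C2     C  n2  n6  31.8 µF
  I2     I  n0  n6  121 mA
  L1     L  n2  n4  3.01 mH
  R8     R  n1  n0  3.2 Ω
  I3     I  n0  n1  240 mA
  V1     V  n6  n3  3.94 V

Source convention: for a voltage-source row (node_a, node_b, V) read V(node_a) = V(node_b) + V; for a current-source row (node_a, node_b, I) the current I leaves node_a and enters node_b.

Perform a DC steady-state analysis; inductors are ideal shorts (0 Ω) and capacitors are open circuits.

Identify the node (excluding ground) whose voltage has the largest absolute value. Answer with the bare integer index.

6

Element admittances at DC:
  Y(C1) = 0.000 S between n0,n6
  Y(R1) = 0.001799 S between n3,n5
  Y(R2) = 0.003425 S between n2,n1
  Y(R3) = 0.0001145 S between n0,n5
  I1: injects 0.0383 A into n5 (from n0)
  Y(R4) = 0.01520 S between n5,n1
  Y(R5) = 0.005525 S between n6,n4
  Y(R6) = 0.1124 S between n5,n2
  Y(R7) = 0.002114 S between n2,n6
  Y(C2) = 0.000 S between n2,n6
  I2: injects 0.121 A into n6 (from n0)
  L1: short n2↔n4 (DC inductor)
  Y(R8) = 0.3125 S between n1,n0
  I3: injects 0.24 A into n1 (from n0)
  V1: constraint V(n6)−V(n3) = 3.94
Assemble and solve the 8×8 MNA system:
  V(n1)=1.274  V(n2)=10.29  V(n3)=19.80  V(n4)=10.29  V(n5)=9.652  V(n6)=23.74
  i(L1)=-0.07431  i(V1)=0.01825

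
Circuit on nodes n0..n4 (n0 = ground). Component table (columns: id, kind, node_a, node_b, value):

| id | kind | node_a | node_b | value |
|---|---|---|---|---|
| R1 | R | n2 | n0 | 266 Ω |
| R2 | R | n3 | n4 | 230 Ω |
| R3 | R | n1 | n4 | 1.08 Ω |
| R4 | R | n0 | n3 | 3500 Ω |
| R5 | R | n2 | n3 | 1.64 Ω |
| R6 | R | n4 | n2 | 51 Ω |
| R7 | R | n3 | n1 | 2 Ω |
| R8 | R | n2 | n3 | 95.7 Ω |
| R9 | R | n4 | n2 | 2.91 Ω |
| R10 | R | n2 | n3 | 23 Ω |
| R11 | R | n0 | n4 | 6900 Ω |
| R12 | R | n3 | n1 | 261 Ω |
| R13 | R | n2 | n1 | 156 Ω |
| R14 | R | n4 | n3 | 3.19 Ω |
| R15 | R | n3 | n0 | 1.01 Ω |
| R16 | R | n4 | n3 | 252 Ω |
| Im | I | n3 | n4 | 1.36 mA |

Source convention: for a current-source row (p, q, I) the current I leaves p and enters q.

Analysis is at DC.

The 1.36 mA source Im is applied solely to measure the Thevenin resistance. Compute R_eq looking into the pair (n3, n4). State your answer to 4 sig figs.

R_eq = 1.131 Ω

Apply KCL at each of the 4 non-ground nodes and solve the resulting linear system.
Node n1: branches {R3, R7, R12, R13} → V_1 = 0.0009920
Node n2: branches {R1, R5, R6, R8, R9, R10, R13} → V_2 = 0.0005427
Node n3: branches {R2, R4, R5, R7, R8, R10, R12, R14, R15, R16, Im} → V_3 = -2.285e-06
Node n4: branches {R2, R3, R6, R9, R11, R14, R16, Im} → V_4 = 0.001536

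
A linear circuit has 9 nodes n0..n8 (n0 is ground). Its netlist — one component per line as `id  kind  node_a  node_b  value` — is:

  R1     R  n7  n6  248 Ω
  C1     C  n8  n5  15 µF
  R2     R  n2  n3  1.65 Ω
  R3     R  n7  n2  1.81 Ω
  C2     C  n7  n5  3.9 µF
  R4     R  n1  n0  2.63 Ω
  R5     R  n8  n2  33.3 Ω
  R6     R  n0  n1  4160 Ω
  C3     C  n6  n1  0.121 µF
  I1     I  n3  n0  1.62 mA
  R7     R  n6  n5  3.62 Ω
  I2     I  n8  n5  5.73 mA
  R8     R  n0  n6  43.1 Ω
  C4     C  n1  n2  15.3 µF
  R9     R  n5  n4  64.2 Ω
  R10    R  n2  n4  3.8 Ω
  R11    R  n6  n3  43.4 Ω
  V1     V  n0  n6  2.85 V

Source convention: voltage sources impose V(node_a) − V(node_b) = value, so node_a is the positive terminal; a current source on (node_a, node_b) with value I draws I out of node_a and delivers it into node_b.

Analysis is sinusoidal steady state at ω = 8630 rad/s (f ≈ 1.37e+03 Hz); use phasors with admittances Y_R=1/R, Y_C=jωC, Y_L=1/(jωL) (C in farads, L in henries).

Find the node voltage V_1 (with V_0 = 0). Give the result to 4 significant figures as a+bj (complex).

-0.2942-0.2514j V

MNA unknowns: 8 node voltages V₁..V_8 plus 1 source current (V1)
R1: Y=0.004032+0.000j on G[7,6]
C1: Y=0.000+0.1295j on G[8,5]
R2: Y=0.6061+0.000j on G[2,3]
R3: Y=0.5525+0.000j on G[7,2]
C2: Y=0.000+0.03366j on G[7,5]
R4: Y=0.3802+0.000j on G[1,0]
R5: Y=0.03003+0.000j on G[8,2]
R6: Y=0.0002404+0.000j on G[0,1]
C3: Y=0.000+0.001044j on G[6,1]
I1: z[3]−=0.00162, z[0]+=0.00162
R7: Y=0.2762+0.000j on G[6,5]
I2: z[8]−=0.00573, z[5]+=0.00573
R8: Y=0.02320+0.000j on G[0,6]
C4: Y=0.000+0.1320j on G[1,2]
R9: Y=0.01558+0.000j on G[5,4]
R10: Y=0.2632+0.000j on G[2,4]
R11: Y=0.02304+0.000j on G[6,3]
V1: row V0−V6=2.85, i_V1 at 0,6
solve → V1=-0.2942-0.2514j, V2=-0.9984+0.5943j, V3=-1.069+0.5725j, V4=-1.089+0.5768j, V5=-2.627+0.2817j, V6=-2.850+0.000j, V7=-0.9991+0.4915j, V8=-2.485-0.01893j
aux → i_V1=-0.1764-0.09565j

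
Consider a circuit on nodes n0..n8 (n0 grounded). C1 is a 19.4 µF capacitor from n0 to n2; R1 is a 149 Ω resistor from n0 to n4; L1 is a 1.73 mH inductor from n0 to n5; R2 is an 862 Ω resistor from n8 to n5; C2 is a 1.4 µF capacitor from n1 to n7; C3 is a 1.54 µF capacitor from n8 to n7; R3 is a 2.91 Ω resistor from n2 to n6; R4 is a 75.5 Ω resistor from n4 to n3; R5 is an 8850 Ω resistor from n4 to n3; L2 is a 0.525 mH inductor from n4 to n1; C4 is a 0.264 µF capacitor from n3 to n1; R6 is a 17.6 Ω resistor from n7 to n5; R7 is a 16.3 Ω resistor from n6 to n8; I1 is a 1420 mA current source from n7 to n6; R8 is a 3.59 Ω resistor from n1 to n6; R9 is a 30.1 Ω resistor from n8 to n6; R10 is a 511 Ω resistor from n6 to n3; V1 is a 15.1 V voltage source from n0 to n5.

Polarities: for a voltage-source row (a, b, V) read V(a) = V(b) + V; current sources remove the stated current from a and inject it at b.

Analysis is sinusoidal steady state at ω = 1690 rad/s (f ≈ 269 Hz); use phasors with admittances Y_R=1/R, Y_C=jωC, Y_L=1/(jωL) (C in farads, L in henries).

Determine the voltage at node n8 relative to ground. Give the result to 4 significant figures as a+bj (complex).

MNA unknowns: 8 node voltages V₁..V_8 plus 1 source current (V1)
C1: Y=0.000+0.03279j on G[0,2]
R1: Y=0.006711+0.000j on G[0,4]
L1: Y=0.000-0.3420j on G[0,5]
R2: Y=0.001160+0.000j on G[8,5]
C2: Y=0.000+0.002366j on G[1,7]
C3: Y=0.000+0.002603j on G[8,7]
R3: Y=0.3436+0.000j on G[2,6]
R4: Y=0.01325+0.000j on G[4,3]
R5: Y=0.0001130+0.000j on G[4,3]
L2: Y=0.000-1.127j on G[4,1]
C4: Y=0.000+0.0004462j on G[3,1]
R6: Y=0.05682+0.000j on G[7,5]
R7: Y=0.06135+0.000j on G[6,8]
I1: z[7]−=1.42, z[6]+=1.42
R8: Y=0.2786+0.000j on G[1,6]
R9: Y=0.03322+0.000j on G[8,6]
R10: Y=0.001957+0.000j on G[6,3]
V1: row V0−V5=15.1, i_V1 at 0,5
solve → V1=5.142-34.98j, V2=2.181-35.67j, V3=5.015-35.06j, V4=4.934-35.01j, V5=-15.10+0.000j, V6=5.584-35.47j, V7=-36.66+3.615j, V8=4.253-36.15j
aux → i_V1=1.203+5.001j

4.253-36.15j V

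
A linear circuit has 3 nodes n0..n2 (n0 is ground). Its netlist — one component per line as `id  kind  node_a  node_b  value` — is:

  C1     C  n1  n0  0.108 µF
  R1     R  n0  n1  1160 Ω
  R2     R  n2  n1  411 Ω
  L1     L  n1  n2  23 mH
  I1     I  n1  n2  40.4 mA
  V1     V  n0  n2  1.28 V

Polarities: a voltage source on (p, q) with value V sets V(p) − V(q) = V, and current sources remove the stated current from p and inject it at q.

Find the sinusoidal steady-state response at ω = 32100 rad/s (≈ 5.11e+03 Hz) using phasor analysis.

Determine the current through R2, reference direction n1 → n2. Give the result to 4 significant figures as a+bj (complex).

Apply KCL at each of the 2 non-ground nodes and solve the resulting linear system.
Node n1: branches {C1, R1, R2, L1, I1} → V_1 = -9.120+6.373j
Node n2: branches {R2, L1, I1, V1} → V_2 = -1.280+0.000j
Source currents: i(V1)=-0.02996-0.02612j

-0.01908+0.01551j A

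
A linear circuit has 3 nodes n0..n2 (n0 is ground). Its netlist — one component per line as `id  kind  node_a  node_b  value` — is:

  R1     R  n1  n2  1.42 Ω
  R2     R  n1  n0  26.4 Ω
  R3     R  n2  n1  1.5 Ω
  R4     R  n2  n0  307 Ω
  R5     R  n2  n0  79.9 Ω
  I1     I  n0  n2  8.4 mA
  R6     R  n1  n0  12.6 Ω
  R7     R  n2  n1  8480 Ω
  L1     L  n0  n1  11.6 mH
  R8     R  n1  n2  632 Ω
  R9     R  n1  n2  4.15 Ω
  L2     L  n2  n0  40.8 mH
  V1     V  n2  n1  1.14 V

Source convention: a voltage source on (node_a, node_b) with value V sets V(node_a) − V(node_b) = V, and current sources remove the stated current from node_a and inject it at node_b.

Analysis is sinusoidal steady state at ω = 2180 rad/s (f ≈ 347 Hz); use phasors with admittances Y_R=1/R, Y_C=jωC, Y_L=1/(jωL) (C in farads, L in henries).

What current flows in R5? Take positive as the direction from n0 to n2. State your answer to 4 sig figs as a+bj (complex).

Element admittances at ω=2180 rad/s:
  Y(R1) = 0.7042+0.000j S between n1,n2
  Y(R2) = 0.03788+0.000j S between n1,n0
  Y(R3) = 0.6667+0.000j S between n2,n1
  Y(R4) = 0.003257+0.000j S between n2,n0
  Y(R5) = 0.01252+0.000j S between n2,n0
  I1: injects 0.0084 A into n2 (from n0)
  Y(R6) = 0.07937+0.000j S between n1,n0
  Y(R7) = 0.0001179+0.000j S between n2,n1
  Y(L1) = 0.000-0.03954j S between n0,n1
  Y(R8) = 0.001582+0.000j S between n1,n2
  Y(R9) = 0.2410+0.000j S between n1,n2
  Y(L2) = 0.000-0.01124j S between n2,n0
  V1: constraint V(n2)−V(n1) = 1.14
Assemble and solve the 3×3 MNA system:
  V(n1)=-0.09497+0.06009j  V(n2)=1.045+0.06009j
  i(V1)=-1.848+0.01080j

-0.01308-0.0007521j A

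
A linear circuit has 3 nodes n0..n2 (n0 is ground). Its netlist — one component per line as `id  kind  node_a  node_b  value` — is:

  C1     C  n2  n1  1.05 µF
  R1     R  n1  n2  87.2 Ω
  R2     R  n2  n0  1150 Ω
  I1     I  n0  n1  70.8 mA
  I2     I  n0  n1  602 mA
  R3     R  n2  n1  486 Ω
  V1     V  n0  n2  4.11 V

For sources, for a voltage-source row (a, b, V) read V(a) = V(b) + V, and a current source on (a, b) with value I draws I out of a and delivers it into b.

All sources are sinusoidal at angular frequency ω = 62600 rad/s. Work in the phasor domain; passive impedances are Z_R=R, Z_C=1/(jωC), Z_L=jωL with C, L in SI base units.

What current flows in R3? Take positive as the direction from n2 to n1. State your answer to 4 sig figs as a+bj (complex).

MNA unknowns: 2 node voltages V₁..V_2 plus 1 source current (V1)
C1: Y=0.000+0.06573j on G[2,1]
R1: Y=0.01147+0.000j on G[1,2]
R2: Y=0.0008696+0.000j on G[2,0]
I1: z[0]−=0.0708, z[1]+=0.0708
I2: z[0]−=0.602, z[1]+=0.602
R3: Y=0.002058+0.000j on G[2,1]
V1: row V0−V2=4.11, i_V1 at 0,2
solve → V1=-2.089-9.820j, V2=-4.110+0.000j
aux → i_V1=-0.6764+0.000j

-0.004158+0.02021j A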